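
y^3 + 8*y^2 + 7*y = y*(y + 1)*(y + 7)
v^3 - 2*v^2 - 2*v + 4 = (v - 2)*(v - sqrt(2))*(v + sqrt(2))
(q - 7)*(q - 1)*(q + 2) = q^3 - 6*q^2 - 9*q + 14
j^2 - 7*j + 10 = (j - 5)*(j - 2)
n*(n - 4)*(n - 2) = n^3 - 6*n^2 + 8*n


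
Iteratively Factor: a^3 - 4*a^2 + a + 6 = (a + 1)*(a^2 - 5*a + 6) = (a - 2)*(a + 1)*(a - 3)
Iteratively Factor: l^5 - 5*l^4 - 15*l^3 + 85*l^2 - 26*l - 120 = (l - 2)*(l^4 - 3*l^3 - 21*l^2 + 43*l + 60) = (l - 2)*(l + 4)*(l^3 - 7*l^2 + 7*l + 15) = (l - 5)*(l - 2)*(l + 4)*(l^2 - 2*l - 3) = (l - 5)*(l - 2)*(l + 1)*(l + 4)*(l - 3)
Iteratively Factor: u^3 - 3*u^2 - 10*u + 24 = (u + 3)*(u^2 - 6*u + 8) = (u - 4)*(u + 3)*(u - 2)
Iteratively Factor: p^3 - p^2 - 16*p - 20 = (p - 5)*(p^2 + 4*p + 4) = (p - 5)*(p + 2)*(p + 2)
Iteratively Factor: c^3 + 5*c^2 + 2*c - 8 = (c + 4)*(c^2 + c - 2) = (c + 2)*(c + 4)*(c - 1)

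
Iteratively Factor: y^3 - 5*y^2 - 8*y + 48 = (y + 3)*(y^2 - 8*y + 16) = (y - 4)*(y + 3)*(y - 4)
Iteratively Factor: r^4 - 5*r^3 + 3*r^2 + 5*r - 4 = (r - 1)*(r^3 - 4*r^2 - r + 4) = (r - 1)^2*(r^2 - 3*r - 4) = (r - 1)^2*(r + 1)*(r - 4)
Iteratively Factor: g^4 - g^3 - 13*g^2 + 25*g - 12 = (g - 1)*(g^3 - 13*g + 12) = (g - 3)*(g - 1)*(g^2 + 3*g - 4) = (g - 3)*(g - 1)*(g + 4)*(g - 1)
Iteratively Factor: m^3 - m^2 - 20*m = (m - 5)*(m^2 + 4*m) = (m - 5)*(m + 4)*(m)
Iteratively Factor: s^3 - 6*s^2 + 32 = (s - 4)*(s^2 - 2*s - 8) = (s - 4)*(s + 2)*(s - 4)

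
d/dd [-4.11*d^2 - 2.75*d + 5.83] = -8.22*d - 2.75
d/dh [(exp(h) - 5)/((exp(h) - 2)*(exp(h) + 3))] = (-exp(2*h) + 10*exp(h) - 1)*exp(h)/(exp(4*h) + 2*exp(3*h) - 11*exp(2*h) - 12*exp(h) + 36)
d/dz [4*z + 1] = 4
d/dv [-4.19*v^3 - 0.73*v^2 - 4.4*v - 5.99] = -12.57*v^2 - 1.46*v - 4.4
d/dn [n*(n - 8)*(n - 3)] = 3*n^2 - 22*n + 24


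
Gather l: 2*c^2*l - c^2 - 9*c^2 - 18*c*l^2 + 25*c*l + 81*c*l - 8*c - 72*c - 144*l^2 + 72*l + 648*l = -10*c^2 - 80*c + l^2*(-18*c - 144) + l*(2*c^2 + 106*c + 720)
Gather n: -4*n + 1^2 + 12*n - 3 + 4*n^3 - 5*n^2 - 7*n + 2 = 4*n^3 - 5*n^2 + n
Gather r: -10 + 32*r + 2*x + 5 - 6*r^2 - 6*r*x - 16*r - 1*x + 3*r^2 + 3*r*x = -3*r^2 + r*(16 - 3*x) + x - 5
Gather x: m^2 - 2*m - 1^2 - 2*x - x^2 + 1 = m^2 - 2*m - x^2 - 2*x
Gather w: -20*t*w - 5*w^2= -20*t*w - 5*w^2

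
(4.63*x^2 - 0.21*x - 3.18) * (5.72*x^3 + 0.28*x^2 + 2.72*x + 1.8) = 26.4836*x^5 + 0.0952000000000002*x^4 - 5.6548*x^3 + 6.8724*x^2 - 9.0276*x - 5.724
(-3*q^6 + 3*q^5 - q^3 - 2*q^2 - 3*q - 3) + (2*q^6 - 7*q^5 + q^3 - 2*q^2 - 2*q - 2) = -q^6 - 4*q^5 - 4*q^2 - 5*q - 5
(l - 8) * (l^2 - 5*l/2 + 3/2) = l^3 - 21*l^2/2 + 43*l/2 - 12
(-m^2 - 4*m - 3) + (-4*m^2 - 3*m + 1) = -5*m^2 - 7*m - 2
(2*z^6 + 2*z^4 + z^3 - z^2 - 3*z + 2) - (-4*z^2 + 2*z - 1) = 2*z^6 + 2*z^4 + z^3 + 3*z^2 - 5*z + 3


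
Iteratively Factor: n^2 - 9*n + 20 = (n - 5)*(n - 4)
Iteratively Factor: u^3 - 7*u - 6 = (u + 1)*(u^2 - u - 6) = (u - 3)*(u + 1)*(u + 2)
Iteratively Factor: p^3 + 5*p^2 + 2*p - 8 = (p - 1)*(p^2 + 6*p + 8) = (p - 1)*(p + 4)*(p + 2)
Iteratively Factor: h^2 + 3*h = (h + 3)*(h)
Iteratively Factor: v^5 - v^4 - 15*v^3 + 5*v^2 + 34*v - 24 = (v - 1)*(v^4 - 15*v^2 - 10*v + 24) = (v - 4)*(v - 1)*(v^3 + 4*v^2 + v - 6) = (v - 4)*(v - 1)*(v + 3)*(v^2 + v - 2) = (v - 4)*(v - 1)^2*(v + 3)*(v + 2)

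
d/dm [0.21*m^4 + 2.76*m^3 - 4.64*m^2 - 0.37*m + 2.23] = 0.84*m^3 + 8.28*m^2 - 9.28*m - 0.37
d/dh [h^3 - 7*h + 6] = 3*h^2 - 7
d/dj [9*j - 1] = 9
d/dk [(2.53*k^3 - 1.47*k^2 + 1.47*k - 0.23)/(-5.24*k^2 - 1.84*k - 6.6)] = (-13.2572*k^4 - 9.3104*k^3 - 39.6864*k^2 + 16.9936*k - 10.1252)/(27.4576*k^4 + 19.2832*k^3 + 72.5536*k^2 + 24.288*k + 43.56)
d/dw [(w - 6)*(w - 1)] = 2*w - 7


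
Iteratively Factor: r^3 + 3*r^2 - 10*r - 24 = (r + 2)*(r^2 + r - 12) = (r + 2)*(r + 4)*(r - 3)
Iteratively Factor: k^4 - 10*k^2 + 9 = (k - 3)*(k^3 + 3*k^2 - k - 3) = (k - 3)*(k + 3)*(k^2 - 1) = (k - 3)*(k - 1)*(k + 3)*(k + 1)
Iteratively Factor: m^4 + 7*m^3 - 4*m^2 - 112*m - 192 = (m - 4)*(m^3 + 11*m^2 + 40*m + 48) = (m - 4)*(m + 3)*(m^2 + 8*m + 16) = (m - 4)*(m + 3)*(m + 4)*(m + 4)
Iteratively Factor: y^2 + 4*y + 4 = (y + 2)*(y + 2)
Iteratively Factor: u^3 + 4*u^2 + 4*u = (u + 2)*(u^2 + 2*u) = u*(u + 2)*(u + 2)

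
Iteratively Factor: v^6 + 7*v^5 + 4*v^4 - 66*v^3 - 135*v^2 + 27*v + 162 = (v + 3)*(v^5 + 4*v^4 - 8*v^3 - 42*v^2 - 9*v + 54) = (v + 3)^2*(v^4 + v^3 - 11*v^2 - 9*v + 18) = (v + 3)^3*(v^3 - 2*v^2 - 5*v + 6) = (v - 3)*(v + 3)^3*(v^2 + v - 2) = (v - 3)*(v + 2)*(v + 3)^3*(v - 1)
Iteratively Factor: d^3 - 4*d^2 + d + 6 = (d + 1)*(d^2 - 5*d + 6) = (d - 2)*(d + 1)*(d - 3)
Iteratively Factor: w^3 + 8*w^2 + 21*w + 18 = (w + 3)*(w^2 + 5*w + 6) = (w + 3)^2*(w + 2)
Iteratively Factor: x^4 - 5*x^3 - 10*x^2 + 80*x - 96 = (x - 3)*(x^3 - 2*x^2 - 16*x + 32) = (x - 3)*(x - 2)*(x^2 - 16) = (x - 3)*(x - 2)*(x + 4)*(x - 4)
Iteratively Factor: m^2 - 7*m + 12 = (m - 4)*(m - 3)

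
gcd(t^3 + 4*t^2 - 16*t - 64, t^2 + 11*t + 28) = t + 4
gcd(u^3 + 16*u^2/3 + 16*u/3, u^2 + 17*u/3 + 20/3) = u + 4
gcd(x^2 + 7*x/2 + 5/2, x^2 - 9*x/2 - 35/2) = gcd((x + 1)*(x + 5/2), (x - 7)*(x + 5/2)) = x + 5/2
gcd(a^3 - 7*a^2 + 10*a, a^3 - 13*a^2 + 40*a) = a^2 - 5*a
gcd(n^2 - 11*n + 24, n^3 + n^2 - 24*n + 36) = n - 3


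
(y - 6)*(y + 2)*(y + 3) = y^3 - y^2 - 24*y - 36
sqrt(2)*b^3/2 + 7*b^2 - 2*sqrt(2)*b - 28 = (b - 2)*(b + 7*sqrt(2))*(sqrt(2)*b/2 + sqrt(2))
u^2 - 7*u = u*(u - 7)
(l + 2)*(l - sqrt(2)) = l^2 - sqrt(2)*l + 2*l - 2*sqrt(2)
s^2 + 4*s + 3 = (s + 1)*(s + 3)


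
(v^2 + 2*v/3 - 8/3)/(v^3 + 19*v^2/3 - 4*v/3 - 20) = (3*v - 4)/(3*v^2 + 13*v - 30)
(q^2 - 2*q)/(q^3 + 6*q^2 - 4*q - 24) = q/(q^2 + 8*q + 12)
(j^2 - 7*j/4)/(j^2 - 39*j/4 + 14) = j/(j - 8)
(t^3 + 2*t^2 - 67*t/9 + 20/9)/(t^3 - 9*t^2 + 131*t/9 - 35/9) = (t + 4)/(t - 7)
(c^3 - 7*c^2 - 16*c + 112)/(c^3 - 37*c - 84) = (c - 4)/(c + 3)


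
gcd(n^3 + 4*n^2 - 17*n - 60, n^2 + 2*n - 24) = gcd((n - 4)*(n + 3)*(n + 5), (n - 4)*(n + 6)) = n - 4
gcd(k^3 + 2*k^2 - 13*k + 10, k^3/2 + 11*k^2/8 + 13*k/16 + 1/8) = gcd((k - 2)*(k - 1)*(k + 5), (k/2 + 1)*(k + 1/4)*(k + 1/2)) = 1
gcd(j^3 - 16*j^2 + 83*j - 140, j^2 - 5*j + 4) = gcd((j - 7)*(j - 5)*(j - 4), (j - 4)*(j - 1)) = j - 4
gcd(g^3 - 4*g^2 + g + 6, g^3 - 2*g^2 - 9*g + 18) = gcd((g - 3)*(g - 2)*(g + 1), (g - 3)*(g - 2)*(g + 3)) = g^2 - 5*g + 6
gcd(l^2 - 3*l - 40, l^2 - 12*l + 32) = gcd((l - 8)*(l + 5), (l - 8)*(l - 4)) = l - 8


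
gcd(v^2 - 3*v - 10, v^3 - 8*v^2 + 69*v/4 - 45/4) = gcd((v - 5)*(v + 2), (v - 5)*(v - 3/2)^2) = v - 5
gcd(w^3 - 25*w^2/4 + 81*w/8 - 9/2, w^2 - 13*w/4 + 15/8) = w - 3/4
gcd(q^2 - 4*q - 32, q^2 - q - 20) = q + 4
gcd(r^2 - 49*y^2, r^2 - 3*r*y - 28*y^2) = -r + 7*y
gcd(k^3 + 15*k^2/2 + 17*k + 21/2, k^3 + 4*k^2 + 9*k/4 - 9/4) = k + 3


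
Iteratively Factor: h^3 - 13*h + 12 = (h + 4)*(h^2 - 4*h + 3) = (h - 1)*(h + 4)*(h - 3)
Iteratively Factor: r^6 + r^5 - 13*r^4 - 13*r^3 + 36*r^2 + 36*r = (r - 2)*(r^5 + 3*r^4 - 7*r^3 - 27*r^2 - 18*r) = (r - 2)*(r + 2)*(r^4 + r^3 - 9*r^2 - 9*r) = (r - 2)*(r + 1)*(r + 2)*(r^3 - 9*r) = (r - 3)*(r - 2)*(r + 1)*(r + 2)*(r^2 + 3*r) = r*(r - 3)*(r - 2)*(r + 1)*(r + 2)*(r + 3)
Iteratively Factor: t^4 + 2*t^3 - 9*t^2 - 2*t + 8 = (t + 4)*(t^3 - 2*t^2 - t + 2) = (t - 1)*(t + 4)*(t^2 - t - 2) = (t - 1)*(t + 1)*(t + 4)*(t - 2)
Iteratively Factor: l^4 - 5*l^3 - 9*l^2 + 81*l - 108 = (l + 4)*(l^3 - 9*l^2 + 27*l - 27) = (l - 3)*(l + 4)*(l^2 - 6*l + 9) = (l - 3)^2*(l + 4)*(l - 3)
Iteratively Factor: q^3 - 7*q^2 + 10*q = (q - 2)*(q^2 - 5*q) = (q - 5)*(q - 2)*(q)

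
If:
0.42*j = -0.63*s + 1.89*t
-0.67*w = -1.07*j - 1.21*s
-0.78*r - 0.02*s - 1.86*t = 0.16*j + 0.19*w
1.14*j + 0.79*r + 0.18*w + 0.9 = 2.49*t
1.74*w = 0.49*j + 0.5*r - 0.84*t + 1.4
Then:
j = -0.34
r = -0.37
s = 0.60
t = 0.12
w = 0.54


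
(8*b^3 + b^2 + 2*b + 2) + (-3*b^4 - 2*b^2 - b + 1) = -3*b^4 + 8*b^3 - b^2 + b + 3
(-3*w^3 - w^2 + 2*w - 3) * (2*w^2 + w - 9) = -6*w^5 - 5*w^4 + 30*w^3 + 5*w^2 - 21*w + 27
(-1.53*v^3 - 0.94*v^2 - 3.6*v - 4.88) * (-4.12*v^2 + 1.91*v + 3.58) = 6.3036*v^5 + 0.9505*v^4 + 7.5592*v^3 + 9.8644*v^2 - 22.2088*v - 17.4704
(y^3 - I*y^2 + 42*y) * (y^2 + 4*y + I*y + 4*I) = y^5 + 4*y^4 + 43*y^3 + 172*y^2 + 42*I*y^2 + 168*I*y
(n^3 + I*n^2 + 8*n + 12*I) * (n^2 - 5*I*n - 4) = n^5 - 4*I*n^4 + 9*n^3 - 32*I*n^2 + 28*n - 48*I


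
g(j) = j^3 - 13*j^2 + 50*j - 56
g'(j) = 3*j^2 - 26*j + 50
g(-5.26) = -824.21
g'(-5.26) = 269.76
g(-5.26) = -824.21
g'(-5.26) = 269.76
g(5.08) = -6.39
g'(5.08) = -4.66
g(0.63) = -29.41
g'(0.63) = 34.81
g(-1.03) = -122.38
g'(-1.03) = 79.96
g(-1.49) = -162.67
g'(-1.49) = 95.40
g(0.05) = -53.53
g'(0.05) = 48.71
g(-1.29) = -144.28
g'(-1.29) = 88.53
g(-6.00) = -1040.00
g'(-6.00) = 314.00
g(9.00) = 70.00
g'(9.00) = 59.00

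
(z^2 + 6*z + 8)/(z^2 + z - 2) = (z + 4)/(z - 1)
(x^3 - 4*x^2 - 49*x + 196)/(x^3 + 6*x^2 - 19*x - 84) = (x - 7)/(x + 3)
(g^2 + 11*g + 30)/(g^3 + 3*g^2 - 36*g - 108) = (g + 5)/(g^2 - 3*g - 18)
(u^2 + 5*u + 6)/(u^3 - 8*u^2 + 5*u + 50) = (u + 3)/(u^2 - 10*u + 25)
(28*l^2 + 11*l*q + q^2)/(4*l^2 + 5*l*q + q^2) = (7*l + q)/(l + q)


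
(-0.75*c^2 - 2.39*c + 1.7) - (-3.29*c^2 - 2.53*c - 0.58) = 2.54*c^2 + 0.14*c + 2.28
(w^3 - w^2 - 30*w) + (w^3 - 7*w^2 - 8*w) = 2*w^3 - 8*w^2 - 38*w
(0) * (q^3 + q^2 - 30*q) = 0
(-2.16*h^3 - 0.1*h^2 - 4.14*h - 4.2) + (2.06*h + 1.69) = -2.16*h^3 - 0.1*h^2 - 2.08*h - 2.51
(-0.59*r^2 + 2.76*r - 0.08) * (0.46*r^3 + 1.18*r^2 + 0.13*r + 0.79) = -0.2714*r^5 + 0.5734*r^4 + 3.1433*r^3 - 0.2017*r^2 + 2.17*r - 0.0632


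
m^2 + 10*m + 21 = (m + 3)*(m + 7)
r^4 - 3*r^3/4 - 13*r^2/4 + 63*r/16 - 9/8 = (r - 3/2)*(r - 3/4)*(r - 1/2)*(r + 2)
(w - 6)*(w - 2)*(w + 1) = w^3 - 7*w^2 + 4*w + 12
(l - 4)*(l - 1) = l^2 - 5*l + 4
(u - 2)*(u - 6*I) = u^2 - 2*u - 6*I*u + 12*I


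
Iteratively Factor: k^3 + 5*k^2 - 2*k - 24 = (k - 2)*(k^2 + 7*k + 12) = (k - 2)*(k + 4)*(k + 3)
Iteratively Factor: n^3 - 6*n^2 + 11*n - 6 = (n - 1)*(n^2 - 5*n + 6) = (n - 3)*(n - 1)*(n - 2)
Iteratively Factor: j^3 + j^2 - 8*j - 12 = (j + 2)*(j^2 - j - 6) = (j + 2)^2*(j - 3)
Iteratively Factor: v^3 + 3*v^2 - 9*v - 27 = (v + 3)*(v^2 - 9) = (v + 3)^2*(v - 3)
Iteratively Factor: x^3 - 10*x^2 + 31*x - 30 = (x - 5)*(x^2 - 5*x + 6) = (x - 5)*(x - 2)*(x - 3)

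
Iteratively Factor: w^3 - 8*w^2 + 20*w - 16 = (w - 2)*(w^2 - 6*w + 8) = (w - 4)*(w - 2)*(w - 2)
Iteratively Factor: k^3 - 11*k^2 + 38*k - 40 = (k - 5)*(k^2 - 6*k + 8) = (k - 5)*(k - 4)*(k - 2)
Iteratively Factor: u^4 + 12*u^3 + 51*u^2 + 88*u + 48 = (u + 1)*(u^3 + 11*u^2 + 40*u + 48) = (u + 1)*(u + 4)*(u^2 + 7*u + 12) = (u + 1)*(u + 3)*(u + 4)*(u + 4)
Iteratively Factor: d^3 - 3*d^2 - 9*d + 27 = (d + 3)*(d^2 - 6*d + 9) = (d - 3)*(d + 3)*(d - 3)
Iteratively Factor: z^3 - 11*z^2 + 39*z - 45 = (z - 5)*(z^2 - 6*z + 9) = (z - 5)*(z - 3)*(z - 3)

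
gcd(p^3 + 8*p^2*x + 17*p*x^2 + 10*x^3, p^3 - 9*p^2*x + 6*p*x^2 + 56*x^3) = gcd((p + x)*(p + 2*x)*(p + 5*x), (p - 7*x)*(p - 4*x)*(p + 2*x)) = p + 2*x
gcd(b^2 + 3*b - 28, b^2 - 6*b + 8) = b - 4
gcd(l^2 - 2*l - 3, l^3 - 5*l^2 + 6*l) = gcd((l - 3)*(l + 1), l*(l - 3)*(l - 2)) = l - 3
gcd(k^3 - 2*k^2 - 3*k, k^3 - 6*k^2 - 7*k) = k^2 + k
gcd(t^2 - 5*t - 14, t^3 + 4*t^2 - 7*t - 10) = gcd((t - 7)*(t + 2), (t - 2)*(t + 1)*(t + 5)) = 1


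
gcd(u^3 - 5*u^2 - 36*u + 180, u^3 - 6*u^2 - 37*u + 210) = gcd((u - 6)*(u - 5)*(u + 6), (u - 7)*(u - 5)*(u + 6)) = u^2 + u - 30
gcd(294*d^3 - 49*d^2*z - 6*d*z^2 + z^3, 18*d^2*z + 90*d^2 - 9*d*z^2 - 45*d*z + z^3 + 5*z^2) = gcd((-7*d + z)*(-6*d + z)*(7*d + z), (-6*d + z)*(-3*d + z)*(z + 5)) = -6*d + z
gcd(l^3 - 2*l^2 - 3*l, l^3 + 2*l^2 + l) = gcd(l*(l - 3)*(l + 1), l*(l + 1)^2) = l^2 + l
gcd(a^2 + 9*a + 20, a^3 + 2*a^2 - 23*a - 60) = a + 4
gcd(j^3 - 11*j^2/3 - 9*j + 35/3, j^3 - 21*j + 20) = j - 1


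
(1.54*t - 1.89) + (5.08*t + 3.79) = 6.62*t + 1.9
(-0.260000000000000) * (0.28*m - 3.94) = 1.0244 - 0.0728*m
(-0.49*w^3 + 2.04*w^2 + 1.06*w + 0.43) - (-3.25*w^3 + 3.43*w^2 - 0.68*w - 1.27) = 2.76*w^3 - 1.39*w^2 + 1.74*w + 1.7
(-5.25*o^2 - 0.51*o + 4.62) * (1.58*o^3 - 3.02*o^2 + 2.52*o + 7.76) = -8.295*o^5 + 15.0492*o^4 - 4.3902*o^3 - 55.9776*o^2 + 7.6848*o + 35.8512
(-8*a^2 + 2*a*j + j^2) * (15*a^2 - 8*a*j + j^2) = -120*a^4 + 94*a^3*j - 9*a^2*j^2 - 6*a*j^3 + j^4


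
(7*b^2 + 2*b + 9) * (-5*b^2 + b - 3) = -35*b^4 - 3*b^3 - 64*b^2 + 3*b - 27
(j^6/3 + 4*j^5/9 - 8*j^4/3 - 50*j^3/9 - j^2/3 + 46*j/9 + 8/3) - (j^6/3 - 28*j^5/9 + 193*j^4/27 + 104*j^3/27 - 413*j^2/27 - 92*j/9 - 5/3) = 32*j^5/9 - 265*j^4/27 - 254*j^3/27 + 404*j^2/27 + 46*j/3 + 13/3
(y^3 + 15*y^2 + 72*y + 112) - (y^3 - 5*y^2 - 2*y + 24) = 20*y^2 + 74*y + 88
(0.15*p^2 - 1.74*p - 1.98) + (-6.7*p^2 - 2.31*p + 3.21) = -6.55*p^2 - 4.05*p + 1.23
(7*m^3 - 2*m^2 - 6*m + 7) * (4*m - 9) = 28*m^4 - 71*m^3 - 6*m^2 + 82*m - 63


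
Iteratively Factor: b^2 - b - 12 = (b + 3)*(b - 4)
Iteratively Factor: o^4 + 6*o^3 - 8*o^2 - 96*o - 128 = (o + 4)*(o^3 + 2*o^2 - 16*o - 32) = (o + 2)*(o + 4)*(o^2 - 16) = (o - 4)*(o + 2)*(o + 4)*(o + 4)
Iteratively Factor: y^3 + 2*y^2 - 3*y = (y)*(y^2 + 2*y - 3) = y*(y + 3)*(y - 1)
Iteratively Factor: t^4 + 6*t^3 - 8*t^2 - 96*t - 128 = (t - 4)*(t^3 + 10*t^2 + 32*t + 32) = (t - 4)*(t + 4)*(t^2 + 6*t + 8) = (t - 4)*(t + 2)*(t + 4)*(t + 4)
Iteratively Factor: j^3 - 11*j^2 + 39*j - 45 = (j - 3)*(j^2 - 8*j + 15) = (j - 3)^2*(j - 5)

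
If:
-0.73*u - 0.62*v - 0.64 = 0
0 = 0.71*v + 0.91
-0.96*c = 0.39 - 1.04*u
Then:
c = -0.18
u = 0.21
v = -1.28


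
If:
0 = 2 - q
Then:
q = 2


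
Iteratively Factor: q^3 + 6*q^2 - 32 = (q + 4)*(q^2 + 2*q - 8) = (q + 4)^2*(q - 2)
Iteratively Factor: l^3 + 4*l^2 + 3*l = (l + 3)*(l^2 + l) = l*(l + 3)*(l + 1)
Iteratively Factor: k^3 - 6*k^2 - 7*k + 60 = (k - 4)*(k^2 - 2*k - 15) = (k - 5)*(k - 4)*(k + 3)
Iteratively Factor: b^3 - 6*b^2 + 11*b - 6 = (b - 3)*(b^2 - 3*b + 2) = (b - 3)*(b - 1)*(b - 2)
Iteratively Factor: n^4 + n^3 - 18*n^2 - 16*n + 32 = (n - 4)*(n^3 + 5*n^2 + 2*n - 8) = (n - 4)*(n + 4)*(n^2 + n - 2) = (n - 4)*(n + 2)*(n + 4)*(n - 1)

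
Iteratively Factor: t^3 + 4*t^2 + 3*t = (t)*(t^2 + 4*t + 3) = t*(t + 1)*(t + 3)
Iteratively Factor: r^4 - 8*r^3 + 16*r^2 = (r - 4)*(r^3 - 4*r^2) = r*(r - 4)*(r^2 - 4*r) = r^2*(r - 4)*(r - 4)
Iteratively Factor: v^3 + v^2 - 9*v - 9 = (v + 1)*(v^2 - 9) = (v - 3)*(v + 1)*(v + 3)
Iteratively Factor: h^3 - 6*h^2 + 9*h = (h - 3)*(h^2 - 3*h) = h*(h - 3)*(h - 3)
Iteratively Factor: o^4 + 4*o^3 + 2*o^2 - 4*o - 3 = (o + 1)*(o^3 + 3*o^2 - o - 3) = (o + 1)^2*(o^2 + 2*o - 3) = (o + 1)^2*(o + 3)*(o - 1)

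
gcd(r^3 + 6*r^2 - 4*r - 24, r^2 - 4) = r^2 - 4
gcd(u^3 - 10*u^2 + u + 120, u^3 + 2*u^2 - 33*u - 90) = u + 3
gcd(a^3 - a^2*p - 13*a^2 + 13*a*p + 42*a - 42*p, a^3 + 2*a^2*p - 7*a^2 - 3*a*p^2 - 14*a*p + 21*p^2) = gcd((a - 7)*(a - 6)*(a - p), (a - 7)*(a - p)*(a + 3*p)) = -a^2 + a*p + 7*a - 7*p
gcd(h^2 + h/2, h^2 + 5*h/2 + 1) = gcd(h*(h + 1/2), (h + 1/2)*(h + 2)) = h + 1/2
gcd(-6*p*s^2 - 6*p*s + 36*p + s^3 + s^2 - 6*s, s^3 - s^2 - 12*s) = s + 3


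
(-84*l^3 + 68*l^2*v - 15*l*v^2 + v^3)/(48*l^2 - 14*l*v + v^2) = (14*l^2 - 9*l*v + v^2)/(-8*l + v)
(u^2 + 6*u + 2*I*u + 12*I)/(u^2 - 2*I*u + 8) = (u + 6)/(u - 4*I)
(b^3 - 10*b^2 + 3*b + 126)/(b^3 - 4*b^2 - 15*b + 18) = (b - 7)/(b - 1)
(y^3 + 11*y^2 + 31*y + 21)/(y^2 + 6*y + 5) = (y^2 + 10*y + 21)/(y + 5)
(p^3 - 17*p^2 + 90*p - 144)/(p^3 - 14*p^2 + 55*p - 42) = (p^2 - 11*p + 24)/(p^2 - 8*p + 7)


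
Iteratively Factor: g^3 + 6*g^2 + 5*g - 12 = (g + 4)*(g^2 + 2*g - 3) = (g - 1)*(g + 4)*(g + 3)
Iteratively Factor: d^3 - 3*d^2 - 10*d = (d + 2)*(d^2 - 5*d) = d*(d + 2)*(d - 5)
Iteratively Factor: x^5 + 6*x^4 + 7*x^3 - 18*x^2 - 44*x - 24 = (x - 2)*(x^4 + 8*x^3 + 23*x^2 + 28*x + 12) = (x - 2)*(x + 2)*(x^3 + 6*x^2 + 11*x + 6) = (x - 2)*(x + 2)*(x + 3)*(x^2 + 3*x + 2) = (x - 2)*(x + 1)*(x + 2)*(x + 3)*(x + 2)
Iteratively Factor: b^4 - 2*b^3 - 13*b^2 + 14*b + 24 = (b + 1)*(b^3 - 3*b^2 - 10*b + 24) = (b + 1)*(b + 3)*(b^2 - 6*b + 8) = (b - 4)*(b + 1)*(b + 3)*(b - 2)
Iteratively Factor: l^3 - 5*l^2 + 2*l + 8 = (l + 1)*(l^2 - 6*l + 8) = (l - 4)*(l + 1)*(l - 2)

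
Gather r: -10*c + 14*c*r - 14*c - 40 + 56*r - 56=-24*c + r*(14*c + 56) - 96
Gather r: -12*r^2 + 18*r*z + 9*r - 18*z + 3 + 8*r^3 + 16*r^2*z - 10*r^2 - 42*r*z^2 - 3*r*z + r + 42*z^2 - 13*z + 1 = 8*r^3 + r^2*(16*z - 22) + r*(-42*z^2 + 15*z + 10) + 42*z^2 - 31*z + 4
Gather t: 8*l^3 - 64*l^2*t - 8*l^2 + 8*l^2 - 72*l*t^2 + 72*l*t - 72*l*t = 8*l^3 - 64*l^2*t - 72*l*t^2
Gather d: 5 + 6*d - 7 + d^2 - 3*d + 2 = d^2 + 3*d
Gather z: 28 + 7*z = 7*z + 28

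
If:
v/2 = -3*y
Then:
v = -6*y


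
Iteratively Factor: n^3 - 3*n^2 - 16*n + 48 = (n + 4)*(n^2 - 7*n + 12) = (n - 4)*(n + 4)*(n - 3)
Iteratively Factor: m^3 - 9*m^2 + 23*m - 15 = (m - 5)*(m^2 - 4*m + 3) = (m - 5)*(m - 3)*(m - 1)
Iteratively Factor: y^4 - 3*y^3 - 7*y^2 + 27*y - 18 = (y - 1)*(y^3 - 2*y^2 - 9*y + 18) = (y - 2)*(y - 1)*(y^2 - 9) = (y - 3)*(y - 2)*(y - 1)*(y + 3)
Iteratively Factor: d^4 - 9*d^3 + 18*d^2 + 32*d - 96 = (d - 3)*(d^3 - 6*d^2 + 32) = (d - 4)*(d - 3)*(d^2 - 2*d - 8) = (d - 4)*(d - 3)*(d + 2)*(d - 4)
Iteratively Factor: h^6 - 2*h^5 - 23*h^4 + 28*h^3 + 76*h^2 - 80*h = (h - 1)*(h^5 - h^4 - 24*h^3 + 4*h^2 + 80*h) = (h - 1)*(h + 2)*(h^4 - 3*h^3 - 18*h^2 + 40*h) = (h - 1)*(h + 2)*(h + 4)*(h^3 - 7*h^2 + 10*h) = h*(h - 1)*(h + 2)*(h + 4)*(h^2 - 7*h + 10) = h*(h - 5)*(h - 1)*(h + 2)*(h + 4)*(h - 2)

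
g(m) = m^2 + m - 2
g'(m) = 2*m + 1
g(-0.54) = -2.25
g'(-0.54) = -0.08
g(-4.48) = 13.59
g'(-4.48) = -7.96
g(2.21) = 5.09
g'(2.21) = 5.42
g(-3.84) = 8.91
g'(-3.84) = -6.68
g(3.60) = 14.56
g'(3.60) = 8.20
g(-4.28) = 12.04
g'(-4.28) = -7.56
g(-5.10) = 18.91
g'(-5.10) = -9.20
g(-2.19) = 0.61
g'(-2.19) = -3.38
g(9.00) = 88.00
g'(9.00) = 19.00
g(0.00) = -2.00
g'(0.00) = 1.00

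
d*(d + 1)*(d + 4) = d^3 + 5*d^2 + 4*d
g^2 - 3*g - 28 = (g - 7)*(g + 4)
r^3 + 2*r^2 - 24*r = r*(r - 4)*(r + 6)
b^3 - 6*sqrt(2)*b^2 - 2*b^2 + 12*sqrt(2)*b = b*(b - 2)*(b - 6*sqrt(2))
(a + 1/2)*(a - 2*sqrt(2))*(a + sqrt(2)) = a^3 - sqrt(2)*a^2 + a^2/2 - 4*a - sqrt(2)*a/2 - 2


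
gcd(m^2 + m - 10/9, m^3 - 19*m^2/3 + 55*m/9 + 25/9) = 1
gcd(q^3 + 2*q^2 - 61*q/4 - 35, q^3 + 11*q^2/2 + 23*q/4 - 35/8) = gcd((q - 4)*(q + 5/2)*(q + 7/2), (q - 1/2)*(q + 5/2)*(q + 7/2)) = q^2 + 6*q + 35/4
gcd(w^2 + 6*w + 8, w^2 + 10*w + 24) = w + 4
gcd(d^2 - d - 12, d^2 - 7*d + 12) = d - 4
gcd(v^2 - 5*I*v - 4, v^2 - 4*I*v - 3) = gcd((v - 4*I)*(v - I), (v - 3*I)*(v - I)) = v - I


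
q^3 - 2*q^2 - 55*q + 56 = (q - 8)*(q - 1)*(q + 7)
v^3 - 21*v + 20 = (v - 4)*(v - 1)*(v + 5)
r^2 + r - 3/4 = (r - 1/2)*(r + 3/2)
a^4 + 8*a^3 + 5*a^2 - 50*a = a*(a - 2)*(a + 5)^2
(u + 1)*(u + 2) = u^2 + 3*u + 2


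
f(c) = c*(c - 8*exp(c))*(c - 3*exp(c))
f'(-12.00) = 431.99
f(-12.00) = -1728.01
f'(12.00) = 15893172507483.54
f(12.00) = 7628609371533.31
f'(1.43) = 1398.31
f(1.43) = 508.21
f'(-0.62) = 4.55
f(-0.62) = -6.82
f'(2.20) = 9653.25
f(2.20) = 3830.76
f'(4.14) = 860941.74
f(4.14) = 380125.54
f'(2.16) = 8757.01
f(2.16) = 3462.84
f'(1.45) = 1472.82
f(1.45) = 536.91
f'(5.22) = 9313544.27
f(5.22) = 4229369.21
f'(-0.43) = 6.81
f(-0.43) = -5.77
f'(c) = c*(1 - 8*exp(c))*(c - 3*exp(c)) + c*(1 - 3*exp(c))*(c - 8*exp(c)) + (c - 8*exp(c))*(c - 3*exp(c)) = -11*c^2*exp(c) + 3*c^2 + 48*c*exp(2*c) - 22*c*exp(c) + 24*exp(2*c)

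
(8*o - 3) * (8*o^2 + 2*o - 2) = 64*o^3 - 8*o^2 - 22*o + 6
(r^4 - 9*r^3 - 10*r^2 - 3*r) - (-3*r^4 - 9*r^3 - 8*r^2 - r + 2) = 4*r^4 - 2*r^2 - 2*r - 2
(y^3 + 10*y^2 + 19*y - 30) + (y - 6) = y^3 + 10*y^2 + 20*y - 36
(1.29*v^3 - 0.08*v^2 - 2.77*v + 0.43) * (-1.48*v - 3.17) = -1.9092*v^4 - 3.9709*v^3 + 4.3532*v^2 + 8.1445*v - 1.3631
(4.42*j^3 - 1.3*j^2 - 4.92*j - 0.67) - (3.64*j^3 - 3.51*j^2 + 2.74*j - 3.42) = 0.78*j^3 + 2.21*j^2 - 7.66*j + 2.75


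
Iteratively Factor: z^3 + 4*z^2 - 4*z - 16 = (z - 2)*(z^2 + 6*z + 8) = (z - 2)*(z + 2)*(z + 4)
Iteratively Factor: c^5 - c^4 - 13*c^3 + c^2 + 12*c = (c)*(c^4 - c^3 - 13*c^2 + c + 12) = c*(c - 1)*(c^3 - 13*c - 12) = c*(c - 4)*(c - 1)*(c^2 + 4*c + 3) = c*(c - 4)*(c - 1)*(c + 3)*(c + 1)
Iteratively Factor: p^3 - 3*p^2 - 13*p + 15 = (p - 1)*(p^2 - 2*p - 15) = (p - 5)*(p - 1)*(p + 3)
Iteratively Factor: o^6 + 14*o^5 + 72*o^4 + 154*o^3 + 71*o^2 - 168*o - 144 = (o + 3)*(o^5 + 11*o^4 + 39*o^3 + 37*o^2 - 40*o - 48) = (o + 3)^2*(o^4 + 8*o^3 + 15*o^2 - 8*o - 16) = (o - 1)*(o + 3)^2*(o^3 + 9*o^2 + 24*o + 16) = (o - 1)*(o + 1)*(o + 3)^2*(o^2 + 8*o + 16) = (o - 1)*(o + 1)*(o + 3)^2*(o + 4)*(o + 4)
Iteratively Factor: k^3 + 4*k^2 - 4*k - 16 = (k - 2)*(k^2 + 6*k + 8) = (k - 2)*(k + 2)*(k + 4)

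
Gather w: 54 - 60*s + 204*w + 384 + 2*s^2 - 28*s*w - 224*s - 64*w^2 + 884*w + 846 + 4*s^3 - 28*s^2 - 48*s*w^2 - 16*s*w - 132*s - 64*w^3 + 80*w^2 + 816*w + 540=4*s^3 - 26*s^2 - 416*s - 64*w^3 + w^2*(16 - 48*s) + w*(1904 - 44*s) + 1824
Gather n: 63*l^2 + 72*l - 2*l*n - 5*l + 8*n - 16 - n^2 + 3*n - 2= 63*l^2 + 67*l - n^2 + n*(11 - 2*l) - 18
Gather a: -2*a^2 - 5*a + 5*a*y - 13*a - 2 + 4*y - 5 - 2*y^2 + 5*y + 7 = -2*a^2 + a*(5*y - 18) - 2*y^2 + 9*y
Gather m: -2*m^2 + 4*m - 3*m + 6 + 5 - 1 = -2*m^2 + m + 10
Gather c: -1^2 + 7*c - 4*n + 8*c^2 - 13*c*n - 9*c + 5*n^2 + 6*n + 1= 8*c^2 + c*(-13*n - 2) + 5*n^2 + 2*n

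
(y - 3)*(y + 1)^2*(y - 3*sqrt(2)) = y^4 - 3*sqrt(2)*y^3 - y^3 - 5*y^2 + 3*sqrt(2)*y^2 - 3*y + 15*sqrt(2)*y + 9*sqrt(2)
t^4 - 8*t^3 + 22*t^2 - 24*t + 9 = (t - 3)^2*(t - 1)^2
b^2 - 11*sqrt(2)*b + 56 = (b - 7*sqrt(2))*(b - 4*sqrt(2))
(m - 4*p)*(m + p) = m^2 - 3*m*p - 4*p^2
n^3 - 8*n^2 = n^2*(n - 8)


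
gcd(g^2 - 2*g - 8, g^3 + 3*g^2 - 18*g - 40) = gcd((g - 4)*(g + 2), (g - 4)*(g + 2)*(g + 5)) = g^2 - 2*g - 8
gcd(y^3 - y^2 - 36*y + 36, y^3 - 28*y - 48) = y - 6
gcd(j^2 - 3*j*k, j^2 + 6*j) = j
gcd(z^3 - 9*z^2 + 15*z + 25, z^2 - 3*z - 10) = z - 5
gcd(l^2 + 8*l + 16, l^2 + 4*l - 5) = 1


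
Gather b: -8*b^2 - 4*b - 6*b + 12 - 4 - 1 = -8*b^2 - 10*b + 7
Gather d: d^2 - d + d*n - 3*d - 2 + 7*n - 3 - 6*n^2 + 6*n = d^2 + d*(n - 4) - 6*n^2 + 13*n - 5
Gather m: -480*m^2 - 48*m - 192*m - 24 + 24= -480*m^2 - 240*m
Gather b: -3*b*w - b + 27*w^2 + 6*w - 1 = b*(-3*w - 1) + 27*w^2 + 6*w - 1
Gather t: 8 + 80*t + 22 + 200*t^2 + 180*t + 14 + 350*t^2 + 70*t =550*t^2 + 330*t + 44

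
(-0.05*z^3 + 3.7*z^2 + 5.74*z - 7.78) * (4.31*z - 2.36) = -0.2155*z^4 + 16.065*z^3 + 16.0074*z^2 - 47.0782*z + 18.3608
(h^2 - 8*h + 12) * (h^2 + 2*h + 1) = h^4 - 6*h^3 - 3*h^2 + 16*h + 12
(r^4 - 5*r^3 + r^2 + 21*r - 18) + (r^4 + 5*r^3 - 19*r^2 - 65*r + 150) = 2*r^4 - 18*r^2 - 44*r + 132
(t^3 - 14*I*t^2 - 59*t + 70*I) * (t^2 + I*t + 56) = t^5 - 13*I*t^4 + 11*t^3 - 773*I*t^2 - 3374*t + 3920*I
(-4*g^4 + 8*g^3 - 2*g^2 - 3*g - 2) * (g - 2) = -4*g^5 + 16*g^4 - 18*g^3 + g^2 + 4*g + 4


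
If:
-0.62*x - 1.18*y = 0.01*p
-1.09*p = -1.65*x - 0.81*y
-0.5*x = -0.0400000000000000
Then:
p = 0.09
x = 0.08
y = -0.04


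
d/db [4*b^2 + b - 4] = 8*b + 1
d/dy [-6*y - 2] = -6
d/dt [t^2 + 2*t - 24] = 2*t + 2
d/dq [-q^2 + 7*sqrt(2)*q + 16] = -2*q + 7*sqrt(2)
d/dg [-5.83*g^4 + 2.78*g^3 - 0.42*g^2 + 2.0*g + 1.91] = -23.32*g^3 + 8.34*g^2 - 0.84*g + 2.0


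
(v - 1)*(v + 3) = v^2 + 2*v - 3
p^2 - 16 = (p - 4)*(p + 4)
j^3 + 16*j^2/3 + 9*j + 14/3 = (j + 1)*(j + 2)*(j + 7/3)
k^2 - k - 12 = (k - 4)*(k + 3)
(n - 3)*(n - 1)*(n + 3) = n^3 - n^2 - 9*n + 9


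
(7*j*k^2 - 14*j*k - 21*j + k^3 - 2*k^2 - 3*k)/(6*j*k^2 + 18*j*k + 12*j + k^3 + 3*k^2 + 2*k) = (7*j*k - 21*j + k^2 - 3*k)/(6*j*k + 12*j + k^2 + 2*k)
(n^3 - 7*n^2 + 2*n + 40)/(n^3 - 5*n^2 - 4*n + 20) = (n - 4)/(n - 2)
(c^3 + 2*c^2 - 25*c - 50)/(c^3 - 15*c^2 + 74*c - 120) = (c^2 + 7*c + 10)/(c^2 - 10*c + 24)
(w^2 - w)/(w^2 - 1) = w/(w + 1)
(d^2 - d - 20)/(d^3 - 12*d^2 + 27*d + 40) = (d + 4)/(d^2 - 7*d - 8)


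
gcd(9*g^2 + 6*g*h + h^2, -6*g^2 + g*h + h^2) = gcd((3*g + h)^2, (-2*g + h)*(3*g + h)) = 3*g + h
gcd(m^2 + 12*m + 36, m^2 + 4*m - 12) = m + 6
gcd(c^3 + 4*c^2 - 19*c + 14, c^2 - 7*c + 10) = c - 2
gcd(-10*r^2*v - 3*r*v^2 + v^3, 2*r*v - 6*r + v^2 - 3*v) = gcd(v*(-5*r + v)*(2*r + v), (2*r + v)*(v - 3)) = 2*r + v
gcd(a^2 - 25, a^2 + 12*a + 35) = a + 5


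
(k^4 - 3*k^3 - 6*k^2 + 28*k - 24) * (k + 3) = k^5 - 15*k^3 + 10*k^2 + 60*k - 72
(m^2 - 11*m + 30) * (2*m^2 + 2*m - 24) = 2*m^4 - 20*m^3 + 14*m^2 + 324*m - 720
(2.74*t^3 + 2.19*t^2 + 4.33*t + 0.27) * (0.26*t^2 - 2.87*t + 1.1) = 0.7124*t^5 - 7.2944*t^4 - 2.1455*t^3 - 9.9479*t^2 + 3.9881*t + 0.297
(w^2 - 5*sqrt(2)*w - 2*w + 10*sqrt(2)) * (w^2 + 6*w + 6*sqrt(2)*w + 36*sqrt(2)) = w^4 + sqrt(2)*w^3 + 4*w^3 - 72*w^2 + 4*sqrt(2)*w^2 - 240*w - 12*sqrt(2)*w + 720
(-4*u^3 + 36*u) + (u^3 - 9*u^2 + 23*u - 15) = -3*u^3 - 9*u^2 + 59*u - 15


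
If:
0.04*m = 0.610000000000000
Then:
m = 15.25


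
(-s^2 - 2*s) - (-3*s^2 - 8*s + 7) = 2*s^2 + 6*s - 7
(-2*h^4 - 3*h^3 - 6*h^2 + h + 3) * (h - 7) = -2*h^5 + 11*h^4 + 15*h^3 + 43*h^2 - 4*h - 21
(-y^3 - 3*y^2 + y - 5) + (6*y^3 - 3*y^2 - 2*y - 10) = 5*y^3 - 6*y^2 - y - 15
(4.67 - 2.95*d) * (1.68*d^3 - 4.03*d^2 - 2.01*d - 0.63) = -4.956*d^4 + 19.7341*d^3 - 12.8906*d^2 - 7.5282*d - 2.9421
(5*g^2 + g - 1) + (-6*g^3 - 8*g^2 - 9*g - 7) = -6*g^3 - 3*g^2 - 8*g - 8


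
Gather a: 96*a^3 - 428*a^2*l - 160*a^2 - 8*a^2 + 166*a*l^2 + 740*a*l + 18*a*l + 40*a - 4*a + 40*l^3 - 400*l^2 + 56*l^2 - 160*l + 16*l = 96*a^3 + a^2*(-428*l - 168) + a*(166*l^2 + 758*l + 36) + 40*l^3 - 344*l^2 - 144*l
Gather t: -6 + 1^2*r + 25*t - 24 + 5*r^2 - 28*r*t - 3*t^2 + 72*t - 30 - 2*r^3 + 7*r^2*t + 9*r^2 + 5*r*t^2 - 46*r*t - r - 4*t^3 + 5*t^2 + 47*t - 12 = -2*r^3 + 14*r^2 - 4*t^3 + t^2*(5*r + 2) + t*(7*r^2 - 74*r + 144) - 72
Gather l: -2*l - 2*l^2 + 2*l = -2*l^2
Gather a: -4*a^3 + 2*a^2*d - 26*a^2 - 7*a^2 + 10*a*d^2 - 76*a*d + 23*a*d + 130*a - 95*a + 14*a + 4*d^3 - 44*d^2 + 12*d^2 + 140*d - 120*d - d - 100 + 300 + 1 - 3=-4*a^3 + a^2*(2*d - 33) + a*(10*d^2 - 53*d + 49) + 4*d^3 - 32*d^2 + 19*d + 198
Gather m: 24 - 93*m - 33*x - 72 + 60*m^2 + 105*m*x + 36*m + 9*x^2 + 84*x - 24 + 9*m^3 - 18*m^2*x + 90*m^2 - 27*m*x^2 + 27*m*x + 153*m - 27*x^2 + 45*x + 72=9*m^3 + m^2*(150 - 18*x) + m*(-27*x^2 + 132*x + 96) - 18*x^2 + 96*x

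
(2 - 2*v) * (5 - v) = 2*v^2 - 12*v + 10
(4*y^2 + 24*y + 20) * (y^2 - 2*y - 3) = 4*y^4 + 16*y^3 - 40*y^2 - 112*y - 60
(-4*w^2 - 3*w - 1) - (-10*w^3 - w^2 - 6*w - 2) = 10*w^3 - 3*w^2 + 3*w + 1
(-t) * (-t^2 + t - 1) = t^3 - t^2 + t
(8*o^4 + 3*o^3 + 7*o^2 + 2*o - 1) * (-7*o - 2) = -56*o^5 - 37*o^4 - 55*o^3 - 28*o^2 + 3*o + 2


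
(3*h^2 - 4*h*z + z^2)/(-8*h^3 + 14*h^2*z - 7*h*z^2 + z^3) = (-3*h + z)/(8*h^2 - 6*h*z + z^2)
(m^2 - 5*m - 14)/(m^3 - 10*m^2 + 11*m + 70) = 1/(m - 5)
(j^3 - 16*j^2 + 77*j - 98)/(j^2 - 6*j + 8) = (j^2 - 14*j + 49)/(j - 4)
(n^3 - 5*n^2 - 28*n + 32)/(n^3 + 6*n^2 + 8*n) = (n^2 - 9*n + 8)/(n*(n + 2))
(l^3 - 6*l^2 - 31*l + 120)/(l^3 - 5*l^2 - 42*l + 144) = (l + 5)/(l + 6)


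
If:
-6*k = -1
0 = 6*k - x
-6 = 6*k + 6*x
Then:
No Solution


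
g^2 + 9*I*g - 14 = (g + 2*I)*(g + 7*I)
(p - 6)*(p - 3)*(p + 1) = p^3 - 8*p^2 + 9*p + 18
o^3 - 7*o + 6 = (o - 2)*(o - 1)*(o + 3)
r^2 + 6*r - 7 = (r - 1)*(r + 7)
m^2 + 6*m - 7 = (m - 1)*(m + 7)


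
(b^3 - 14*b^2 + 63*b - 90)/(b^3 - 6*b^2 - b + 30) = (b - 6)/(b + 2)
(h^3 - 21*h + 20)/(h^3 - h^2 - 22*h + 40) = (h - 1)/(h - 2)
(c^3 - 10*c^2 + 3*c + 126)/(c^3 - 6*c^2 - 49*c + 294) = (c + 3)/(c + 7)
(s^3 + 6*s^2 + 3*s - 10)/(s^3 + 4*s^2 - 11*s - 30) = (s - 1)/(s - 3)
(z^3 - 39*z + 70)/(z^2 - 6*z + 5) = (z^2 + 5*z - 14)/(z - 1)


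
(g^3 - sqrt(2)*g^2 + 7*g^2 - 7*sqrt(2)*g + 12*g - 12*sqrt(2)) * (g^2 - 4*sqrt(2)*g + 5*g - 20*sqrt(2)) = g^5 - 5*sqrt(2)*g^4 + 12*g^4 - 60*sqrt(2)*g^3 + 55*g^3 - 235*sqrt(2)*g^2 + 156*g^2 - 300*sqrt(2)*g + 376*g + 480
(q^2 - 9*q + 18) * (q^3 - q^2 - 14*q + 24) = q^5 - 10*q^4 + 13*q^3 + 132*q^2 - 468*q + 432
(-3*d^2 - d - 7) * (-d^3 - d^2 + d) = 3*d^5 + 4*d^4 + 5*d^3 + 6*d^2 - 7*d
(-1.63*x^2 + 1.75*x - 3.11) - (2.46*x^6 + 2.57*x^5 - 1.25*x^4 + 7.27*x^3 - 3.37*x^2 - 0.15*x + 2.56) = -2.46*x^6 - 2.57*x^5 + 1.25*x^4 - 7.27*x^3 + 1.74*x^2 + 1.9*x - 5.67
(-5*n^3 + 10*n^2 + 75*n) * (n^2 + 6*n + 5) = -5*n^5 - 20*n^4 + 110*n^3 + 500*n^2 + 375*n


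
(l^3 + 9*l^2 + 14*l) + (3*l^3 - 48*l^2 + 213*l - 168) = 4*l^3 - 39*l^2 + 227*l - 168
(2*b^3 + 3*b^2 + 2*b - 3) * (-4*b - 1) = -8*b^4 - 14*b^3 - 11*b^2 + 10*b + 3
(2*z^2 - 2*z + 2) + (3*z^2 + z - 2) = 5*z^2 - z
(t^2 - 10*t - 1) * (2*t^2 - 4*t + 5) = 2*t^4 - 24*t^3 + 43*t^2 - 46*t - 5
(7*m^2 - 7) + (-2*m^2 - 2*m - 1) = 5*m^2 - 2*m - 8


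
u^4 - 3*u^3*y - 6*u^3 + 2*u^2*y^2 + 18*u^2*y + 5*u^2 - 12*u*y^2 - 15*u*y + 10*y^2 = (u - 5)*(u - 1)*(u - 2*y)*(u - y)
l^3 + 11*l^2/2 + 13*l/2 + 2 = (l + 1/2)*(l + 1)*(l + 4)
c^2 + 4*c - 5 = (c - 1)*(c + 5)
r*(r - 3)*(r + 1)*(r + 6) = r^4 + 4*r^3 - 15*r^2 - 18*r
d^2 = d^2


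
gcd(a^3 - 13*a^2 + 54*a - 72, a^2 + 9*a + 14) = 1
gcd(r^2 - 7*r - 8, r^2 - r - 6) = 1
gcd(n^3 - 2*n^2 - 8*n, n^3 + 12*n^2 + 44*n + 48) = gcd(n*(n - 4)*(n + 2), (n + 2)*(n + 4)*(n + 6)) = n + 2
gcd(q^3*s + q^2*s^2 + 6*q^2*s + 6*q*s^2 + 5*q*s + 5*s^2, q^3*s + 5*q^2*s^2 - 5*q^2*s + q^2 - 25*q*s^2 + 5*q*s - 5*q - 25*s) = 1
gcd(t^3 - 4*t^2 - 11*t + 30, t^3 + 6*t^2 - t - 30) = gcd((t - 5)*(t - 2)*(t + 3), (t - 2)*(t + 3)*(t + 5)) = t^2 + t - 6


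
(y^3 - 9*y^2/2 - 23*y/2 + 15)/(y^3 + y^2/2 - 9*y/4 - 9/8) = 4*(2*y^3 - 9*y^2 - 23*y + 30)/(8*y^3 + 4*y^2 - 18*y - 9)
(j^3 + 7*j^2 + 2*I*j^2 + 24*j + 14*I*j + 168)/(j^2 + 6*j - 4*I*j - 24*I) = (j^2 + j*(7 + 6*I) + 42*I)/(j + 6)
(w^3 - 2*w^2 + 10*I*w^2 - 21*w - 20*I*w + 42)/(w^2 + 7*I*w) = w - 2 + 3*I - 6*I/w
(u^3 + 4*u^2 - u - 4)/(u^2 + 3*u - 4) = u + 1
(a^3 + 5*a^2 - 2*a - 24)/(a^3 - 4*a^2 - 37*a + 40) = (a^3 + 5*a^2 - 2*a - 24)/(a^3 - 4*a^2 - 37*a + 40)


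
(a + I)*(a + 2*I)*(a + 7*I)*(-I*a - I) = -I*a^4 + 10*a^3 - I*a^3 + 10*a^2 + 23*I*a^2 - 14*a + 23*I*a - 14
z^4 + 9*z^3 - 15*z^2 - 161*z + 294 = (z - 3)*(z - 2)*(z + 7)^2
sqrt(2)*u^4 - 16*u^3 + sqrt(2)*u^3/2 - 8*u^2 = u^2*(u - 8*sqrt(2))*(sqrt(2)*u + sqrt(2)/2)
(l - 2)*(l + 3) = l^2 + l - 6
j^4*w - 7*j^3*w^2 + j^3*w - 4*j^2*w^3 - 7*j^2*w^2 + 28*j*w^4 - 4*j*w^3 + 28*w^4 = (j - 7*w)*(j - 2*w)*(j + 2*w)*(j*w + w)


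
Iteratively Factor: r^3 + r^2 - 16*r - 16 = (r - 4)*(r^2 + 5*r + 4) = (r - 4)*(r + 1)*(r + 4)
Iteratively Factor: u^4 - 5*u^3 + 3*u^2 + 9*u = (u)*(u^3 - 5*u^2 + 3*u + 9) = u*(u - 3)*(u^2 - 2*u - 3) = u*(u - 3)*(u + 1)*(u - 3)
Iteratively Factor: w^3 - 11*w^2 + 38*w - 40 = (w - 4)*(w^2 - 7*w + 10) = (w - 4)*(w - 2)*(w - 5)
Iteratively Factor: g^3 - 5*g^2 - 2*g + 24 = (g - 3)*(g^2 - 2*g - 8) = (g - 3)*(g + 2)*(g - 4)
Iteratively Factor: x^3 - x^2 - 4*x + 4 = (x - 1)*(x^2 - 4) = (x - 1)*(x + 2)*(x - 2)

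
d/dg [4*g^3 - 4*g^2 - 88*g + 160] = 12*g^2 - 8*g - 88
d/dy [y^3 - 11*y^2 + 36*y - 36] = 3*y^2 - 22*y + 36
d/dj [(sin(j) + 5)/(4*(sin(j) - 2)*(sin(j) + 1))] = (-10*sin(j) + cos(j)^2 + 2)*cos(j)/(4*(sin(j) - 2)^2*(sin(j) + 1)^2)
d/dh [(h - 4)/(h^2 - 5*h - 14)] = (h^2 - 5*h - (h - 4)*(2*h - 5) - 14)/(-h^2 + 5*h + 14)^2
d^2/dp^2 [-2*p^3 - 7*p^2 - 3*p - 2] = -12*p - 14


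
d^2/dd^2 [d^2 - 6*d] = 2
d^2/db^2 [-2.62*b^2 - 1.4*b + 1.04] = -5.24000000000000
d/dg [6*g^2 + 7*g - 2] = 12*g + 7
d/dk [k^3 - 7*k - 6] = 3*k^2 - 7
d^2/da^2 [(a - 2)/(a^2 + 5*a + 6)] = 2*((a - 2)*(2*a + 5)^2 - 3*(a + 1)*(a^2 + 5*a + 6))/(a^2 + 5*a + 6)^3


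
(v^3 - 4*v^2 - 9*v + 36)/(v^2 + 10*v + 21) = (v^2 - 7*v + 12)/(v + 7)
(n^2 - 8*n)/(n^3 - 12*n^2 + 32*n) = 1/(n - 4)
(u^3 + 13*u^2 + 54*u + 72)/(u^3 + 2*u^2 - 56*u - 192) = (u + 3)/(u - 8)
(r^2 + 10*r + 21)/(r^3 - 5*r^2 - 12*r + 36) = (r + 7)/(r^2 - 8*r + 12)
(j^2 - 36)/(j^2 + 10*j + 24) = (j - 6)/(j + 4)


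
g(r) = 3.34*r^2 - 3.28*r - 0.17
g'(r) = 6.68*r - 3.28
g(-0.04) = -0.03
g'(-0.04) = -3.55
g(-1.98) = 19.42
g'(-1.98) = -16.51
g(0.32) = -0.88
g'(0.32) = -1.14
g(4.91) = 64.25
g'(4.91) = 29.52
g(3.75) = 34.50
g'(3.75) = 21.77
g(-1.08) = 7.27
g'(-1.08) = -10.49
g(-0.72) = 3.92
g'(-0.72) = -8.09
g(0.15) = -0.59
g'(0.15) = -2.28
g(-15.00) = 800.53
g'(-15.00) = -103.48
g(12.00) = 441.43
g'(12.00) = 76.88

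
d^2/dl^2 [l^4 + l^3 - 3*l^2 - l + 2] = 12*l^2 + 6*l - 6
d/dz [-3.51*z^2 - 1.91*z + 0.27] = -7.02*z - 1.91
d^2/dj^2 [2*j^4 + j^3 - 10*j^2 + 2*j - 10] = 24*j^2 + 6*j - 20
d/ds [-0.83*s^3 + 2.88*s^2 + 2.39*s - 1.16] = -2.49*s^2 + 5.76*s + 2.39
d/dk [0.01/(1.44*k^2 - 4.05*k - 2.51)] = (0.0405 - 0.0288*k)/(-1.44*k^2 + 4.05*k + 2.51)^2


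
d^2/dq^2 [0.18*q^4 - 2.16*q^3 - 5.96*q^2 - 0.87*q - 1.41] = 2.16*q^2 - 12.96*q - 11.92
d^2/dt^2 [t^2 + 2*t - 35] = 2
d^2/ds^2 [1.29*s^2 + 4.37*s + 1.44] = 2.58000000000000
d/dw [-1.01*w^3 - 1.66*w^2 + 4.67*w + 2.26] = -3.03*w^2 - 3.32*w + 4.67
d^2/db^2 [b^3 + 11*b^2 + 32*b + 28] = 6*b + 22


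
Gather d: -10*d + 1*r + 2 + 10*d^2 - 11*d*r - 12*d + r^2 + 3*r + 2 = 10*d^2 + d*(-11*r - 22) + r^2 + 4*r + 4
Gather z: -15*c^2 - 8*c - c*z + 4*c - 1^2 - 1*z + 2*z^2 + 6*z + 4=-15*c^2 - 4*c + 2*z^2 + z*(5 - c) + 3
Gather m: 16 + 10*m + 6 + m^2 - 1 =m^2 + 10*m + 21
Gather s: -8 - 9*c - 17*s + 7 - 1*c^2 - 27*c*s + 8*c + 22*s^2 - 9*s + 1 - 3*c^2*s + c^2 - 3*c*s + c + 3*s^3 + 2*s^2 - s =3*s^3 + 24*s^2 + s*(-3*c^2 - 30*c - 27)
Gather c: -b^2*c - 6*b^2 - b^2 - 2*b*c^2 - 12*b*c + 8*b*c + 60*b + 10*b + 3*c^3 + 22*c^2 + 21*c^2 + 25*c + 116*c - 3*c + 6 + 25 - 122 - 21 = -7*b^2 + 70*b + 3*c^3 + c^2*(43 - 2*b) + c*(-b^2 - 4*b + 138) - 112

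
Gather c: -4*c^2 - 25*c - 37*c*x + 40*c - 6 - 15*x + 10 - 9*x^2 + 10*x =-4*c^2 + c*(15 - 37*x) - 9*x^2 - 5*x + 4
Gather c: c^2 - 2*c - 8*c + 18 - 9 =c^2 - 10*c + 9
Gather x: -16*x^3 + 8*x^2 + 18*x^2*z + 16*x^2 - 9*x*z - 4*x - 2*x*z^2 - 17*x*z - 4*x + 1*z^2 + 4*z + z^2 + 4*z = -16*x^3 + x^2*(18*z + 24) + x*(-2*z^2 - 26*z - 8) + 2*z^2 + 8*z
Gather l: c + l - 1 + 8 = c + l + 7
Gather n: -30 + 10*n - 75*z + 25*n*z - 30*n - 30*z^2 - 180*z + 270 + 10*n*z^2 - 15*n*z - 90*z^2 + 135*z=n*(10*z^2 + 10*z - 20) - 120*z^2 - 120*z + 240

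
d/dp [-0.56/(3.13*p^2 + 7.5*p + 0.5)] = (3.5056*p + 4.2)/(3.13*p^2 + 7.5*p + 0.5)^2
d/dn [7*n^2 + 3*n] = 14*n + 3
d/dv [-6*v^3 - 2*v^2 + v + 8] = -18*v^2 - 4*v + 1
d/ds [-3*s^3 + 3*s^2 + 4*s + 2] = -9*s^2 + 6*s + 4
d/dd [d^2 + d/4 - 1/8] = 2*d + 1/4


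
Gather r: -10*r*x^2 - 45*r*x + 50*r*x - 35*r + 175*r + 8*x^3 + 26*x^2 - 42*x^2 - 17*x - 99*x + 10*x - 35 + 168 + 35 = r*(-10*x^2 + 5*x + 140) + 8*x^3 - 16*x^2 - 106*x + 168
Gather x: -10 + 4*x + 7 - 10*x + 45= 42 - 6*x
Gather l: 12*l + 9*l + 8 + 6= 21*l + 14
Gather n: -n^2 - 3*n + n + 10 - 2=-n^2 - 2*n + 8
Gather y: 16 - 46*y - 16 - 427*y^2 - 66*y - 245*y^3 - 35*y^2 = -245*y^3 - 462*y^2 - 112*y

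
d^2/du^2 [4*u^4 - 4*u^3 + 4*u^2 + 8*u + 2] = 48*u^2 - 24*u + 8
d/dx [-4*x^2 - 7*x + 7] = -8*x - 7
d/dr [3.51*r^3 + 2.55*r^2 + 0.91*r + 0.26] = 10.53*r^2 + 5.1*r + 0.91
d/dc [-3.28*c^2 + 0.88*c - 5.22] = 0.88 - 6.56*c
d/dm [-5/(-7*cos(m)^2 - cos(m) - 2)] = 5*(14*cos(m) + 1)*sin(m)/(7*cos(m)^2 + cos(m) + 2)^2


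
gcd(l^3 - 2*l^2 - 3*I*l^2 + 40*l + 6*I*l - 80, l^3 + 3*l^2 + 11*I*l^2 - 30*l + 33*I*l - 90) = l + 5*I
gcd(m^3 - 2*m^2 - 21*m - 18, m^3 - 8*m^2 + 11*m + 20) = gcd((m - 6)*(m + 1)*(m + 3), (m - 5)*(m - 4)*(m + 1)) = m + 1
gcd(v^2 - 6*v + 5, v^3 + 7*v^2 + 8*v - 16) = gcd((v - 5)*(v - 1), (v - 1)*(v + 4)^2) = v - 1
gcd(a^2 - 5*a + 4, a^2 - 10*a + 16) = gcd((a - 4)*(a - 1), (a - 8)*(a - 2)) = 1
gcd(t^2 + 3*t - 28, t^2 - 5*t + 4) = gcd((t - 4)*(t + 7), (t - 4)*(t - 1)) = t - 4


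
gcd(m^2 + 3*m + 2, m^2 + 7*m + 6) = m + 1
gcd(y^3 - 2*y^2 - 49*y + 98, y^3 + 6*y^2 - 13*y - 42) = y + 7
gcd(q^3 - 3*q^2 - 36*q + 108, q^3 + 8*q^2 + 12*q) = q + 6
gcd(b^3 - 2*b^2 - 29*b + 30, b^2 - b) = b - 1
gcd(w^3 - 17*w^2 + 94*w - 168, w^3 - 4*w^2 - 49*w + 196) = w^2 - 11*w + 28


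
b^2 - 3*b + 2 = (b - 2)*(b - 1)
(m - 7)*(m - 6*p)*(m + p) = m^3 - 5*m^2*p - 7*m^2 - 6*m*p^2 + 35*m*p + 42*p^2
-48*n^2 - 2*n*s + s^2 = (-8*n + s)*(6*n + s)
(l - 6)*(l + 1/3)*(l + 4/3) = l^3 - 13*l^2/3 - 86*l/9 - 8/3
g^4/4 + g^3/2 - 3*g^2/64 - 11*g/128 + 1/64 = (g/2 + 1/4)*(g/2 + 1)*(g - 1/4)^2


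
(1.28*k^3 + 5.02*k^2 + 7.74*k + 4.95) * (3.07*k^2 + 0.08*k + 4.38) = 3.9296*k^5 + 15.5138*k^4 + 29.7698*k^3 + 37.8033*k^2 + 34.2972*k + 21.681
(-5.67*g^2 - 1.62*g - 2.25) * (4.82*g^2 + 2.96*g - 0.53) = -27.3294*g^4 - 24.5916*g^3 - 12.6351*g^2 - 5.8014*g + 1.1925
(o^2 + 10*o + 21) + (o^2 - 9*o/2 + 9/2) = 2*o^2 + 11*o/2 + 51/2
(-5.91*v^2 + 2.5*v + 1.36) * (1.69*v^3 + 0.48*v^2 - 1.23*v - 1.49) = -9.9879*v^5 + 1.3882*v^4 + 10.7677*v^3 + 6.3837*v^2 - 5.3978*v - 2.0264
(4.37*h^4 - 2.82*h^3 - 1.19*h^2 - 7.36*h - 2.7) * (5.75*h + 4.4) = 25.1275*h^5 + 3.013*h^4 - 19.2505*h^3 - 47.556*h^2 - 47.909*h - 11.88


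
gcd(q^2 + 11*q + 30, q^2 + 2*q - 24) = q + 6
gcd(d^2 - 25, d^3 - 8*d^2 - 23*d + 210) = d + 5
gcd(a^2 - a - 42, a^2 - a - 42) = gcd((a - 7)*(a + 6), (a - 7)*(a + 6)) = a^2 - a - 42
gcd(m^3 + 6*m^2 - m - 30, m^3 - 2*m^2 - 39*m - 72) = m + 3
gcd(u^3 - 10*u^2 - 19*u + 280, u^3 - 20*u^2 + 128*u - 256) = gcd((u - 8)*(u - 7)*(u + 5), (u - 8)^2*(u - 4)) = u - 8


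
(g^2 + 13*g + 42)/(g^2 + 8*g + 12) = (g + 7)/(g + 2)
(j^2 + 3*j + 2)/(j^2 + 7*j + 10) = (j + 1)/(j + 5)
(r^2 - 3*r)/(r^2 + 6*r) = (r - 3)/(r + 6)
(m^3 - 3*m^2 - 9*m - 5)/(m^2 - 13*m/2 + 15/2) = 2*(m^2 + 2*m + 1)/(2*m - 3)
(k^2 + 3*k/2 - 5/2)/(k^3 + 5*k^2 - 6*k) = (k + 5/2)/(k*(k + 6))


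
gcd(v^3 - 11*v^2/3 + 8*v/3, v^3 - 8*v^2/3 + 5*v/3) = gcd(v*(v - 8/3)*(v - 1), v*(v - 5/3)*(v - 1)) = v^2 - v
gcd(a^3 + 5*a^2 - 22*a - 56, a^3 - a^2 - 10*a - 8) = a^2 - 2*a - 8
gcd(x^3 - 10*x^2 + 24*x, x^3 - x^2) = x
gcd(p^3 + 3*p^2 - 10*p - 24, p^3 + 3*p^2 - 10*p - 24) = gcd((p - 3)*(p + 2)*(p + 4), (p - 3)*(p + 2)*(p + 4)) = p^3 + 3*p^2 - 10*p - 24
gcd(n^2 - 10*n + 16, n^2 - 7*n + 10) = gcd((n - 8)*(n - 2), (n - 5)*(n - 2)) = n - 2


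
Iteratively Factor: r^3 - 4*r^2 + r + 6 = (r - 2)*(r^2 - 2*r - 3) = (r - 3)*(r - 2)*(r + 1)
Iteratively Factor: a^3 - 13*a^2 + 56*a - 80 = (a - 4)*(a^2 - 9*a + 20) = (a - 5)*(a - 4)*(a - 4)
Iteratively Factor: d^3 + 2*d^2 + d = (d)*(d^2 + 2*d + 1) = d*(d + 1)*(d + 1)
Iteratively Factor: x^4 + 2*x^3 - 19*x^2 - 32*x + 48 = (x + 3)*(x^3 - x^2 - 16*x + 16) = (x + 3)*(x + 4)*(x^2 - 5*x + 4) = (x - 4)*(x + 3)*(x + 4)*(x - 1)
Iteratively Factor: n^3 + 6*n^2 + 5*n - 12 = (n + 3)*(n^2 + 3*n - 4) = (n + 3)*(n + 4)*(n - 1)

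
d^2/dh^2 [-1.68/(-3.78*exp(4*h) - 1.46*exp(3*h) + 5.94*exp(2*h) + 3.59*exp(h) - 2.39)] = ((-101.6064*exp(3*h) - 22.0752*exp(2*h) + 39.9168*exp(h) + 6.0312)*(3.78*exp(4*h) + 1.46*exp(3*h) - 5.94*exp(2*h) - 3.59*exp(h) + 2.39) + 1.68*(15.12*exp(3*h) + 4.38*exp(2*h) - 11.88*exp(h) - 3.59)*(30.24*exp(3*h) + 8.76*exp(2*h) - 23.76*exp(h) - 7.18)*exp(h))*exp(h)/(3.78*exp(4*h) + 1.46*exp(3*h) - 5.94*exp(2*h) - 3.59*exp(h) + 2.39)^3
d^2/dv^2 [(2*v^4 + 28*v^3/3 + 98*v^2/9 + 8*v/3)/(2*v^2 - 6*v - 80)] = 2*(9*v^6 - 81*v^5 - 837*v^4 + 10857*v^3 + 107400*v^2 + 203040*v + 76960)/(9*(v^6 - 9*v^5 - 93*v^4 + 693*v^3 + 3720*v^2 - 14400*v - 64000))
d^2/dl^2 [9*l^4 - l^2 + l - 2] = 108*l^2 - 2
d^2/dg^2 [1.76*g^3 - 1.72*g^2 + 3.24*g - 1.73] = 10.56*g - 3.44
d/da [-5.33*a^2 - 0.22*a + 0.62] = -10.66*a - 0.22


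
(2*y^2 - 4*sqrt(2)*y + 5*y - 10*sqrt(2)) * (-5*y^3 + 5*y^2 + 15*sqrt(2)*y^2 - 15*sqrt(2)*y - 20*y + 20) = -10*y^5 - 15*y^4 + 50*sqrt(2)*y^4 - 135*y^3 + 75*sqrt(2)*y^3 - 240*y^2 - 45*sqrt(2)*y^2 + 120*sqrt(2)*y + 400*y - 200*sqrt(2)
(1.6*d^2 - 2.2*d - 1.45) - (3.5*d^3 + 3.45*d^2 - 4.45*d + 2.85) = -3.5*d^3 - 1.85*d^2 + 2.25*d - 4.3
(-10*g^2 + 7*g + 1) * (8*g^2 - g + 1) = -80*g^4 + 66*g^3 - 9*g^2 + 6*g + 1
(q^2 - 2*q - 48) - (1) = q^2 - 2*q - 49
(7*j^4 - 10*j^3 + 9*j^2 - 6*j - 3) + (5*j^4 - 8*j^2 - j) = 12*j^4 - 10*j^3 + j^2 - 7*j - 3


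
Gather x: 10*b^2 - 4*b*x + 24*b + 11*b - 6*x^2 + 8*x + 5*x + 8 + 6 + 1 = 10*b^2 + 35*b - 6*x^2 + x*(13 - 4*b) + 15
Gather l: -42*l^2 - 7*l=-42*l^2 - 7*l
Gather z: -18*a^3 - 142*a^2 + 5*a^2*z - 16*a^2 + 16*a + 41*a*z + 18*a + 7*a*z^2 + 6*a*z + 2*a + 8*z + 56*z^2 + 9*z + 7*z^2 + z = -18*a^3 - 158*a^2 + 36*a + z^2*(7*a + 63) + z*(5*a^2 + 47*a + 18)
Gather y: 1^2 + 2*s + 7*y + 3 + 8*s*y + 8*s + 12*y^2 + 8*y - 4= 10*s + 12*y^2 + y*(8*s + 15)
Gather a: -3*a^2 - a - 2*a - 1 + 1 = -3*a^2 - 3*a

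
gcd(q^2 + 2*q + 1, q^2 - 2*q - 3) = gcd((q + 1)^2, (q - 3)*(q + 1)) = q + 1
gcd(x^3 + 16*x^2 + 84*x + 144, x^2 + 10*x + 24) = x^2 + 10*x + 24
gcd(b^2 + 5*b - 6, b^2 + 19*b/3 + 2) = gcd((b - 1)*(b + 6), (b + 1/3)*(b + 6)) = b + 6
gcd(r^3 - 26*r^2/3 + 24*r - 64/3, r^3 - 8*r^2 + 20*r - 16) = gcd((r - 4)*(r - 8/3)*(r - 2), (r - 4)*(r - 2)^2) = r^2 - 6*r + 8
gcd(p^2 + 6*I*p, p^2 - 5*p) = p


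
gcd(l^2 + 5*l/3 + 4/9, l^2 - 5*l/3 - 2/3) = l + 1/3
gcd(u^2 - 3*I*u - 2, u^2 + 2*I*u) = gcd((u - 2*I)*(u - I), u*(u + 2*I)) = 1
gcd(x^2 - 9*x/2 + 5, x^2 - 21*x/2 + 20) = x - 5/2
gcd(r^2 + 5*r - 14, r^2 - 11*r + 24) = 1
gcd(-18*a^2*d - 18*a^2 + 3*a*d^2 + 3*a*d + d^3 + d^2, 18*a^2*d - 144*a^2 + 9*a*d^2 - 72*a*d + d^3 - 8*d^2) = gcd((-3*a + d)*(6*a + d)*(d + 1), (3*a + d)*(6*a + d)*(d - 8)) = 6*a + d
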